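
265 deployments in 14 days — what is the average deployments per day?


Formula: deployments per day = releases / days
= 265 / 14
= 18.929 deploys/day
(equivalently, 132.5 deploys/week)

18.929 deploys/day


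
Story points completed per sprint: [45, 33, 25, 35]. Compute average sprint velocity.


Formula: Avg velocity = Total points / Number of sprints
Points: [45, 33, 25, 35]
Sum = 45 + 33 + 25 + 35 = 138
Avg velocity = 138 / 4 = 34.5 points/sprint

34.5 points/sprint


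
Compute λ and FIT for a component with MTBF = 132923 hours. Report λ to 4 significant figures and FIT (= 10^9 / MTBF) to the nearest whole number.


Formula: λ = 1 / MTBF; FIT = λ × 1e9 = 1e9 / MTBF
λ = 1 / 132923 ≈ 7.523e-06 failures/hour
FIT = 1e9 / 132923 ≈ 7523 failures per 1e9 hours (nearest whole number)

λ = 7.523e-06 /h, FIT = 7523


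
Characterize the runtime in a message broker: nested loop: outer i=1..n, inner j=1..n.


Reasoning: n iterations times n iterations
Complexity: O(n^2)

O(n^2)


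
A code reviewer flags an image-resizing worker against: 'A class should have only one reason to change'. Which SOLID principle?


This describes the Single Responsibility Principle (SRP)

Single Responsibility Principle (SRP)


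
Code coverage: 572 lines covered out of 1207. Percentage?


Coverage = covered / total * 100
Coverage = 572 / 1207 * 100
Coverage = 47.39%

47.39%


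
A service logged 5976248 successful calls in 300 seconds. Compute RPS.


Formula: throughput = requests / seconds
throughput = 5976248 / 300
throughput = 19920.83 requests/second

19920.83 requests/second


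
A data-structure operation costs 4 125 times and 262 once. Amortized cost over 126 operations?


Formula: Amortized cost = Total cost / Operations
Total cost = (125 * 4) + (1 * 262)
Total cost = 500 + 262 = 762
Amortized = 762 / 126 = 6.0476

6.0476


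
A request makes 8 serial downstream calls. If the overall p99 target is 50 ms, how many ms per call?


Formula: per_stage = total_budget / stages
per_stage = 50 / 8
per_stage = 6.25 ms

6.25 ms


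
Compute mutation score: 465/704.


Mutation score = killed / total * 100
Mutation score = 465 / 704 * 100
Mutation score = 66.05%

66.05%


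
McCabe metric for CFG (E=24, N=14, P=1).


Formula: V(G) = E - N + 2P
V(G) = 24 - 14 + 2*1
V(G) = 10 + 2
V(G) = 12

12


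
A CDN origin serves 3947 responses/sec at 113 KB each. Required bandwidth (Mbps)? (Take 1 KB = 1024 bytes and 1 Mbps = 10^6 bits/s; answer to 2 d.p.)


Formula: Mbps = payload_bytes * RPS * 8 / 1e6
Payload per request = 113 KB = 113 * 1024 = 115712 bytes
Total bytes/sec = 115712 * 3947 = 456715264
Total bits/sec = 456715264 * 8 = 3653722112
Mbps = 3653722112 / 1e6 = 3653.72

3653.72 Mbps


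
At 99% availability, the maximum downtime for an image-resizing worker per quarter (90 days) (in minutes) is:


Formula: allowed downtime = period * (100 - SLA) / 100
Period (quarter (90 days)) = 129600 minutes
Unavailability fraction = (100 - 99.0) / 100
Allowed downtime = 129600 * (100 - 99.0) / 100
Allowed downtime = 1296.0 minutes

1296.0 minutes


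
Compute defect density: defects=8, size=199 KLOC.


Defect density = defects / KLOC
Defect density = 8 / 199
Defect density = 0.04 defects/KLOC

0.04 defects/KLOC


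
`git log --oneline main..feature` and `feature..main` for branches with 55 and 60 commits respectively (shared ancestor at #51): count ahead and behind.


Common ancestor: commit #51
feature commits after divergence: 55 - 51 = 4
main commits after divergence: 60 - 51 = 9
feature is 4 commits ahead of main
main is 9 commits ahead of feature

feature ahead: 4, main ahead: 9


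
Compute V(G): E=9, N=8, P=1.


Formula: V(G) = E - N + 2P
V(G) = 9 - 8 + 2*1
V(G) = 1 + 2
V(G) = 3

3


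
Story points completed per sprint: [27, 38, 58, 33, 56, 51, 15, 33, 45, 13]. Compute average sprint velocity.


Formula: Avg velocity = Total points / Number of sprints
Points: [27, 38, 58, 33, 56, 51, 15, 33, 45, 13]
Sum = 27 + 38 + 58 + 33 + 56 + 51 + 15 + 33 + 45 + 13 = 369
Avg velocity = 369 / 10 = 36.9 points/sprint

36.9 points/sprint


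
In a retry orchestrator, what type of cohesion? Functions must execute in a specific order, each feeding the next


Reasoning: Output of one is input to next
Type: Sequential cohesion

Sequential cohesion


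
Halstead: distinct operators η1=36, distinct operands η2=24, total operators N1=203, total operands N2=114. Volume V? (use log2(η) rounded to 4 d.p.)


Formula: V = N * log2(η), where N = N1 + N2 and η = η1 + η2
η = 36 + 24 = 60
N = 203 + 114 = 317
log2(60) ≈ 5.9069
V = 317 * 5.9069 = 1872.49

1872.49


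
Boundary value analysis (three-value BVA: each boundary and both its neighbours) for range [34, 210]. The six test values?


Range: [34, 210]
Boundaries: just below min, min, min+1, max-1, max, just above max
Values: [33, 34, 35, 209, 210, 211]

[33, 34, 35, 209, 210, 211]


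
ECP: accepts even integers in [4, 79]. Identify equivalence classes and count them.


Constraint: even integers in [4, 79]
Class 1: x < 4 — out-of-range invalid
Class 2: x in [4,79] but odd — wrong type invalid
Class 3: x in [4,79] and even — valid
Class 4: x > 79 — out-of-range invalid
Total equivalence classes: 4

4 equivalence classes


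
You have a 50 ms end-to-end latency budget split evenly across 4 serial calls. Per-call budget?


Formula: per_stage = total_budget / stages
per_stage = 50 / 4
per_stage = 12.5 ms

12.5 ms


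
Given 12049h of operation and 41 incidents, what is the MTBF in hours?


Formula: MTBF = Total operating time / Number of failures
MTBF = 12049 / 41
MTBF = 293.88 hours

293.88 hours


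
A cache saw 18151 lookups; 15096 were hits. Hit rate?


Formula: hit rate = hits / (hits + misses) * 100
hit rate = 15096 / (15096 + 3055) * 100
hit rate = 15096 / 18151 * 100
hit rate = 83.17%

83.17%


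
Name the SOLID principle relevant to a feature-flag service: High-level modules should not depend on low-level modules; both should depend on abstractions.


This describes the Dependency Inversion Principle (DIP)

Dependency Inversion Principle (DIP)


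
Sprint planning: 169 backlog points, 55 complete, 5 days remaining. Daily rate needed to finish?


Formula: Required rate = Remaining points / Days left
Remaining = 169 - 55 = 114 points
Required rate = 114 / 5 = 22.8 points/day

22.8 points/day


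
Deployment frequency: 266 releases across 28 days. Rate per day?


Formula: deployments per day = releases / days
= 266 / 28
= 9.5 deploys/day
(equivalently, 66.5 deploys/week)

9.5 deploys/day


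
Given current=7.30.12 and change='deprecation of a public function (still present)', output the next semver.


Current: 7.30.12
Change category: 'deprecation of a public function (still present)' → minor bump
SemVer rule: minor bump → increment MINOR, reset PATCH to 0 (MAJOR unchanged)
New: 7.31.0

7.31.0


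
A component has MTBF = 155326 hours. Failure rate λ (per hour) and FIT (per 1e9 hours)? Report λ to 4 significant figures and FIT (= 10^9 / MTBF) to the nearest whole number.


Formula: λ = 1 / MTBF; FIT = λ × 1e9 = 1e9 / MTBF
λ = 1 / 155326 ≈ 6.438e-06 failures/hour
FIT = 1e9 / 155326 ≈ 6438 failures per 1e9 hours (nearest whole number)

λ = 6.438e-06 /h, FIT = 6438


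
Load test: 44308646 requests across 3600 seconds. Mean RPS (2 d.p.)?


Formula: throughput = requests / seconds
throughput = 44308646 / 3600
throughput = 12307.96 requests/second

12307.96 requests/second


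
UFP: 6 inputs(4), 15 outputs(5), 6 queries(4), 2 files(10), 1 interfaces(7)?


UFP = EI*4 + EO*5 + EQ*4 + ILF*10 + EIF*7
UFP = 6*4 + 15*5 + 6*4 + 2*10 + 1*7
UFP = 24 + 75 + 24 + 20 + 7
UFP = 150

150


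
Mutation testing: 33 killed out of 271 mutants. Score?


Mutation score = killed / total * 100
Mutation score = 33 / 271 * 100
Mutation score = 12.18%

12.18%


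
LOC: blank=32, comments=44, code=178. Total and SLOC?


Total LOC = blank + comment + code
Total LOC = 32 + 44 + 178 = 254
SLOC (source only) = code = 178

Total LOC: 254, SLOC: 178


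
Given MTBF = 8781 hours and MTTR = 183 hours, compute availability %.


Availability = MTBF / (MTBF + MTTR)
Availability = 8781 / (8781 + 183)
Availability = 8781 / 8964
Availability = 97.9585%

97.9585%


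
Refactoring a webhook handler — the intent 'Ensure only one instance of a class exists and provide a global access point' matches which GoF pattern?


This matches the Singleton pattern

Singleton


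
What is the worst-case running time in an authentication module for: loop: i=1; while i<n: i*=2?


Reasoning: i doubles each step so iterations are log2(n)
Complexity: O(log n)

O(log n)


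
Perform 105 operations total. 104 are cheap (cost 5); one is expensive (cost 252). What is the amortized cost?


Formula: Amortized cost = Total cost / Operations
Total cost = (104 * 5) + (1 * 252)
Total cost = 520 + 252 = 772
Amortized = 772 / 105 = 7.3524

7.3524


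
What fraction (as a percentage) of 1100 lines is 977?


Coverage = covered / total * 100
Coverage = 977 / 1100 * 100
Coverage = 88.82%

88.82%


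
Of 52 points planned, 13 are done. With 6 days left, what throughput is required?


Formula: Required rate = Remaining points / Days left
Remaining = 52 - 13 = 39 points
Required rate = 39 / 6 = 6.5 points/day

6.5 points/day


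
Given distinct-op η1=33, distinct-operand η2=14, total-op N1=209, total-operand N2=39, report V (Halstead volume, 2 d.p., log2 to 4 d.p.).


Formula: V = N * log2(η), where N = N1 + N2 and η = η1 + η2
η = 33 + 14 = 47
N = 209 + 39 = 248
log2(47) ≈ 5.5546
V = 248 * 5.5546 = 1377.54

1377.54


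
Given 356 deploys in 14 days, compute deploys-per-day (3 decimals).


Formula: deployments per day = releases / days
= 356 / 14
= 25.429 deploys/day
(equivalently, 178.0 deploys/week)

25.429 deploys/day


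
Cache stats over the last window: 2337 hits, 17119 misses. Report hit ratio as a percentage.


Formula: hit rate = hits / (hits + misses) * 100
hit rate = 2337 / (2337 + 17119) * 100
hit rate = 2337 / 19456 * 100
hit rate = 12.01%

12.01%


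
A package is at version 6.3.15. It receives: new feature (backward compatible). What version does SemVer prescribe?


Current: 6.3.15
Change category: 'new feature (backward compatible)' → minor bump
SemVer rule: minor bump → increment MINOR, reset PATCH to 0 (MAJOR unchanged)
New: 6.4.0

6.4.0


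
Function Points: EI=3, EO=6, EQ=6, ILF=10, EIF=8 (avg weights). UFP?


UFP = EI*4 + EO*5 + EQ*4 + ILF*10 + EIF*7
UFP = 3*4 + 6*5 + 6*4 + 10*10 + 8*7
UFP = 12 + 30 + 24 + 100 + 56
UFP = 222

222


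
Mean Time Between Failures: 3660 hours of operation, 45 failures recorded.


Formula: MTBF = Total operating time / Number of failures
MTBF = 3660 / 45
MTBF = 81.33 hours

81.33 hours


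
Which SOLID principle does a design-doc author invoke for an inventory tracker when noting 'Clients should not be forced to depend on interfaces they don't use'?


This describes the Interface Segregation Principle (ISP)

Interface Segregation Principle (ISP)


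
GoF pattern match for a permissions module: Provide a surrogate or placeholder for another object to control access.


This matches the Proxy pattern

Proxy


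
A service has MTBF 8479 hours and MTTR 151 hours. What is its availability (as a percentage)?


Availability = MTBF / (MTBF + MTTR)
Availability = 8479 / (8479 + 151)
Availability = 8479 / 8630
Availability = 98.2503%

98.2503%


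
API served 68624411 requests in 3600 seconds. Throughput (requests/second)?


Formula: throughput = requests / seconds
throughput = 68624411 / 3600
throughput = 19062.34 requests/second

19062.34 requests/second


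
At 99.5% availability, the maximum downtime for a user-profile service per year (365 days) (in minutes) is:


Formula: allowed downtime = period * (100 - SLA) / 100
Period (year (365 days)) = 525600 minutes
Unavailability fraction = (100 - 99.5) / 100
Allowed downtime = 525600 * (100 - 99.5) / 100
Allowed downtime = 2628.0 minutes

2628.0 minutes


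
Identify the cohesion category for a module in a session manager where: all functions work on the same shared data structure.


Reasoning: Functions share data
Type: Communicational cohesion

Communicational cohesion


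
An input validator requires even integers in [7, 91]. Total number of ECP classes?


Constraint: even integers in [7, 91]
Class 1: x < 7 — out-of-range invalid
Class 2: x in [7,91] but odd — wrong type invalid
Class 3: x in [7,91] and even — valid
Class 4: x > 91 — out-of-range invalid
Total equivalence classes: 4

4 equivalence classes


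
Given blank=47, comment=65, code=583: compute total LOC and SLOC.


Total LOC = blank + comment + code
Total LOC = 47 + 65 + 583 = 695
SLOC (source only) = code = 583

Total LOC: 695, SLOC: 583


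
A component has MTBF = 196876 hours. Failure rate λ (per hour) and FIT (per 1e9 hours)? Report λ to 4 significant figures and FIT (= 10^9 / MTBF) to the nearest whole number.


Formula: λ = 1 / MTBF; FIT = λ × 1e9 = 1e9 / MTBF
λ = 1 / 196876 ≈ 5.079e-06 failures/hour
FIT = 1e9 / 196876 ≈ 5079 failures per 1e9 hours (nearest whole number)

λ = 5.079e-06 /h, FIT = 5079


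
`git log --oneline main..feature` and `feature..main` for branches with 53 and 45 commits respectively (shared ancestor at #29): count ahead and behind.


Common ancestor: commit #29
feature commits after divergence: 53 - 29 = 24
main commits after divergence: 45 - 29 = 16
feature is 24 commits ahead of main
main is 16 commits ahead of feature

feature ahead: 24, main ahead: 16


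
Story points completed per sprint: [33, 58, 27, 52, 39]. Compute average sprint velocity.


Formula: Avg velocity = Total points / Number of sprints
Points: [33, 58, 27, 52, 39]
Sum = 33 + 58 + 27 + 52 + 39 = 209
Avg velocity = 209 / 5 = 41.8 points/sprint

41.8 points/sprint


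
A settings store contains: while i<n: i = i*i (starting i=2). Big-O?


Reasoning: squaring drives double-exponential growth; iterations ~ log log n
Complexity: O(log log n)

O(log log n)


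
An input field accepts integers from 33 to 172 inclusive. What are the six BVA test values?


Range: [33, 172]
Boundaries: just below min, min, min+1, max-1, max, just above max
Values: [32, 33, 34, 171, 172, 173]

[32, 33, 34, 171, 172, 173]


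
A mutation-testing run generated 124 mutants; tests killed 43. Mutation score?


Mutation score = killed / total * 100
Mutation score = 43 / 124 * 100
Mutation score = 34.68%

34.68%


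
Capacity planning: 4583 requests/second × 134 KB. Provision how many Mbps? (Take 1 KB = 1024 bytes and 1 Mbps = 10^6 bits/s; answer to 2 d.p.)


Formula: Mbps = payload_bytes * RPS * 8 / 1e6
Payload per request = 134 KB = 134 * 1024 = 137216 bytes
Total bytes/sec = 137216 * 4583 = 628860928
Total bits/sec = 628860928 * 8 = 5030887424
Mbps = 5030887424 / 1e6 = 5030.89

5030.89 Mbps


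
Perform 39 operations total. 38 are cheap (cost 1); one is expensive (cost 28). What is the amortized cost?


Formula: Amortized cost = Total cost / Operations
Total cost = (38 * 1) + (1 * 28)
Total cost = 38 + 28 = 66
Amortized = 66 / 39 = 1.6923

1.6923


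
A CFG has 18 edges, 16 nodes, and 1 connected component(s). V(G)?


Formula: V(G) = E - N + 2P
V(G) = 18 - 16 + 2*1
V(G) = 2 + 2
V(G) = 4

4


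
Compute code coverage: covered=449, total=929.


Coverage = covered / total * 100
Coverage = 449 / 929 * 100
Coverage = 48.33%

48.33%


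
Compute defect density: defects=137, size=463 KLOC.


Defect density = defects / KLOC
Defect density = 137 / 463
Defect density = 0.296 defects/KLOC

0.296 defects/KLOC


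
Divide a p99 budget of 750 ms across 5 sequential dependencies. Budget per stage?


Formula: per_stage = total_budget / stages
per_stage = 750 / 5
per_stage = 150.0 ms

150.0 ms


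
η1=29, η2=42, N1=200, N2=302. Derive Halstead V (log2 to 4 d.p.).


Formula: V = N * log2(η), where N = N1 + N2 and η = η1 + η2
η = 29 + 42 = 71
N = 200 + 302 = 502
log2(71) ≈ 6.1497
V = 502 * 6.1497 = 3087.15

3087.15


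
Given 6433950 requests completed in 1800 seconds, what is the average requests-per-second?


Formula: throughput = requests / seconds
throughput = 6433950 / 1800
throughput = 3574.42 requests/second

3574.42 requests/second


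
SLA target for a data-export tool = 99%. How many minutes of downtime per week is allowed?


Formula: allowed downtime = period * (100 - SLA) / 100
Period (week) = 10080 minutes
Unavailability fraction = (100 - 99.0) / 100
Allowed downtime = 10080 * (100 - 99.0) / 100
Allowed downtime = 100.8 minutes

100.8 minutes


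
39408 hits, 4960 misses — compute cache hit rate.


Formula: hit rate = hits / (hits + misses) * 100
hit rate = 39408 / (39408 + 4960) * 100
hit rate = 39408 / 44368 * 100
hit rate = 88.82%

88.82%


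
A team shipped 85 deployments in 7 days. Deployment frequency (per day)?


Formula: deployments per day = releases / days
= 85 / 7
= 12.143 deploys/day
(equivalently, 85.0 deploys/week)

12.143 deploys/day


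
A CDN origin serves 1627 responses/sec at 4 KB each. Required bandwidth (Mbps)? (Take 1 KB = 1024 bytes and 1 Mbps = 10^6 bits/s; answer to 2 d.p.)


Formula: Mbps = payload_bytes * RPS * 8 / 1e6
Payload per request = 4 KB = 4 * 1024 = 4096 bytes
Total bytes/sec = 4096 * 1627 = 6664192
Total bits/sec = 6664192 * 8 = 53313536
Mbps = 53313536 / 1e6 = 53.31

53.31 Mbps


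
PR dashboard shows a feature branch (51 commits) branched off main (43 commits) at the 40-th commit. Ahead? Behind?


Common ancestor: commit #40
feature commits after divergence: 51 - 40 = 11
main commits after divergence: 43 - 40 = 3
feature is 11 commits ahead of main
main is 3 commits ahead of feature

feature ahead: 11, main ahead: 3


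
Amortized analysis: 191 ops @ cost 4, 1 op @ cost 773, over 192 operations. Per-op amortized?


Formula: Amortized cost = Total cost / Operations
Total cost = (191 * 4) + (1 * 773)
Total cost = 764 + 773 = 1537
Amortized = 1537 / 192 = 8.0052

8.0052


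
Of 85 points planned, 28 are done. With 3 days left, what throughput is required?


Formula: Required rate = Remaining points / Days left
Remaining = 85 - 28 = 57 points
Required rate = 57 / 3 = 19.0 points/day

19.0 points/day


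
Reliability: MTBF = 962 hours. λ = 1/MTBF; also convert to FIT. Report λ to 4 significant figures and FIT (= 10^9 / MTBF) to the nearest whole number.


Formula: λ = 1 / MTBF; FIT = λ × 1e9 = 1e9 / MTBF
λ = 1 / 962 ≈ 1.040e-03 failures/hour
FIT = 1e9 / 962 ≈ 1039501 failures per 1e9 hours (nearest whole number)

λ = 1.040e-03 /h, FIT = 1039501


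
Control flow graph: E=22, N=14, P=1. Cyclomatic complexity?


Formula: V(G) = E - N + 2P
V(G) = 22 - 14 + 2*1
V(G) = 8 + 2
V(G) = 10

10


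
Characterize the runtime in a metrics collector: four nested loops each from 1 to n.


Reasoning: four levels of nesting
Complexity: O(n^4)

O(n^4)


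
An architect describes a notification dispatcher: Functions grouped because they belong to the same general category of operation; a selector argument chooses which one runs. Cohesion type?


Reasoning: Grouped by category of activity, not by data or sequence
Type: Logical cohesion

Logical cohesion


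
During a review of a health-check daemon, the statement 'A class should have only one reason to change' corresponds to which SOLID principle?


This describes the Single Responsibility Principle (SRP)

Single Responsibility Principle (SRP)


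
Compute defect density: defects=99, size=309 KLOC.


Defect density = defects / KLOC
Defect density = 99 / 309
Defect density = 0.32 defects/KLOC

0.32 defects/KLOC


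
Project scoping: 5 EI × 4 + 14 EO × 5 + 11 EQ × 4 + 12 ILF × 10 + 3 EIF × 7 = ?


UFP = EI*4 + EO*5 + EQ*4 + ILF*10 + EIF*7
UFP = 5*4 + 14*5 + 11*4 + 12*10 + 3*7
UFP = 20 + 70 + 44 + 120 + 21
UFP = 275

275


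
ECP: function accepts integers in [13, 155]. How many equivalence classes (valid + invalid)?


Valid range: [13, 155]
Class 1: x < 13 — invalid
Class 2: 13 ≤ x ≤ 155 — valid
Class 3: x > 155 — invalid
Total equivalence classes: 3

3 equivalence classes


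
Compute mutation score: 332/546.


Mutation score = killed / total * 100
Mutation score = 332 / 546 * 100
Mutation score = 60.81%

60.81%


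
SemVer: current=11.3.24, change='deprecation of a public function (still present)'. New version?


Current: 11.3.24
Change category: 'deprecation of a public function (still present)' → minor bump
SemVer rule: minor bump → increment MINOR, reset PATCH to 0 (MAJOR unchanged)
New: 11.4.0

11.4.0


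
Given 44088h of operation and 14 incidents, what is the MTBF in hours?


Formula: MTBF = Total operating time / Number of failures
MTBF = 44088 / 14
MTBF = 3149.14 hours

3149.14 hours


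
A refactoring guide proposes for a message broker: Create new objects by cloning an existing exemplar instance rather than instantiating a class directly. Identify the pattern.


This matches the Prototype pattern

Prototype


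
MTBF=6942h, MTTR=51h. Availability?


Availability = MTBF / (MTBF + MTTR)
Availability = 6942 / (6942 + 51)
Availability = 6942 / 6993
Availability = 99.2707%

99.2707%


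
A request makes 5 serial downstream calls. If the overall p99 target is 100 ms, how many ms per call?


Formula: per_stage = total_budget / stages
per_stage = 100 / 5
per_stage = 20.0 ms

20.0 ms


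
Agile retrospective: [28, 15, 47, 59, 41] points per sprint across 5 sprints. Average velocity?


Formula: Avg velocity = Total points / Number of sprints
Points: [28, 15, 47, 59, 41]
Sum = 28 + 15 + 47 + 59 + 41 = 190
Avg velocity = 190 / 5 = 38.0 points/sprint

38.0 points/sprint


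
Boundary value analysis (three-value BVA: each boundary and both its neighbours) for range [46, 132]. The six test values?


Range: [46, 132]
Boundaries: just below min, min, min+1, max-1, max, just above max
Values: [45, 46, 47, 131, 132, 133]

[45, 46, 47, 131, 132, 133]


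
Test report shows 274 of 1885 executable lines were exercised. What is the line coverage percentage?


Coverage = covered / total * 100
Coverage = 274 / 1885 * 100
Coverage = 14.54%

14.54%


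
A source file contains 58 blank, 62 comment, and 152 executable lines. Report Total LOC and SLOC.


Total LOC = blank + comment + code
Total LOC = 58 + 62 + 152 = 272
SLOC (source only) = code = 152

Total LOC: 272, SLOC: 152


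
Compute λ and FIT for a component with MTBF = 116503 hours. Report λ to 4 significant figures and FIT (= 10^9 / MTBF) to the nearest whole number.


Formula: λ = 1 / MTBF; FIT = λ × 1e9 = 1e9 / MTBF
λ = 1 / 116503 ≈ 8.583e-06 failures/hour
FIT = 1e9 / 116503 ≈ 8583 failures per 1e9 hours (nearest whole number)

λ = 8.583e-06 /h, FIT = 8583


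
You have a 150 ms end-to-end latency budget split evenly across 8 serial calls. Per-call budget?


Formula: per_stage = total_budget / stages
per_stage = 150 / 8
per_stage = 18.75 ms

18.75 ms


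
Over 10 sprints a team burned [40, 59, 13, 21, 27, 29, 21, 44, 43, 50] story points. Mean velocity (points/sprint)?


Formula: Avg velocity = Total points / Number of sprints
Points: [40, 59, 13, 21, 27, 29, 21, 44, 43, 50]
Sum = 40 + 59 + 13 + 21 + 27 + 29 + 21 + 44 + 43 + 50 = 347
Avg velocity = 347 / 10 = 34.7 points/sprint

34.7 points/sprint


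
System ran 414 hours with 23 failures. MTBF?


Formula: MTBF = Total operating time / Number of failures
MTBF = 414 / 23
MTBF = 18.0 hours

18.0 hours


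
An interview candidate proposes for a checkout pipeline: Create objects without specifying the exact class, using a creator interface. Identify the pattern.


This matches the Factory Method pattern

Factory Method


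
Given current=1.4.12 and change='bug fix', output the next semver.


Current: 1.4.12
Change category: 'bug fix' → patch bump
SemVer rule: patch bump → increment PATCH (MAJOR and MINOR unchanged)
New: 1.4.13

1.4.13


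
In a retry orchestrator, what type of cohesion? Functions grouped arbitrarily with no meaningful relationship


Reasoning: Worst: random grouping
Type: Coincidental cohesion

Coincidental cohesion


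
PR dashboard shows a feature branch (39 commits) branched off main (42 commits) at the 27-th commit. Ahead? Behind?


Common ancestor: commit #27
feature commits after divergence: 39 - 27 = 12
main commits after divergence: 42 - 27 = 15
feature is 12 commits ahead of main
main is 15 commits ahead of feature

feature ahead: 12, main ahead: 15


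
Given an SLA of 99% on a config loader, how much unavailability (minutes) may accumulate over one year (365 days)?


Formula: allowed downtime = period * (100 - SLA) / 100
Period (year (365 days)) = 525600 minutes
Unavailability fraction = (100 - 99.0) / 100
Allowed downtime = 525600 * (100 - 99.0) / 100
Allowed downtime = 5256.0 minutes

5256.0 minutes


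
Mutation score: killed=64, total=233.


Mutation score = killed / total * 100
Mutation score = 64 / 233 * 100
Mutation score = 27.47%

27.47%


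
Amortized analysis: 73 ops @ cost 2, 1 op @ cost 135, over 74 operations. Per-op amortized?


Formula: Amortized cost = Total cost / Operations
Total cost = (73 * 2) + (1 * 135)
Total cost = 146 + 135 = 281
Amortized = 281 / 74 = 3.7973

3.7973


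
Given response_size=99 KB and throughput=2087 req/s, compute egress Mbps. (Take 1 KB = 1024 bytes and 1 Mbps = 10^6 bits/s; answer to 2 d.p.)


Formula: Mbps = payload_bytes * RPS * 8 / 1e6
Payload per request = 99 KB = 99 * 1024 = 101376 bytes
Total bytes/sec = 101376 * 2087 = 211571712
Total bits/sec = 211571712 * 8 = 1692573696
Mbps = 1692573696 / 1e6 = 1692.57

1692.57 Mbps


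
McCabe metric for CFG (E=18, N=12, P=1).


Formula: V(G) = E - N + 2P
V(G) = 18 - 12 + 2*1
V(G) = 6 + 2
V(G) = 8

8


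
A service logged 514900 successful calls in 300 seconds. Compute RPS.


Formula: throughput = requests / seconds
throughput = 514900 / 300
throughput = 1716.33 requests/second

1716.33 requests/second


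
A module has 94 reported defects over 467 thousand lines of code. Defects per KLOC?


Defect density = defects / KLOC
Defect density = 94 / 467
Defect density = 0.201 defects/KLOC

0.201 defects/KLOC


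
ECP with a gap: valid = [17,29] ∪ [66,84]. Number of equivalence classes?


Valid ranges: [17,29] and [66,84]
Class 1: x < 17 — invalid
Class 2: 17 ≤ x ≤ 29 — valid
Class 3: 29 < x < 66 — invalid (gap between ranges)
Class 4: 66 ≤ x ≤ 84 — valid
Class 5: x > 84 — invalid
Total equivalence classes: 5

5 equivalence classes


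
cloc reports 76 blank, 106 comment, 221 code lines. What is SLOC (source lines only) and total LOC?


Total LOC = blank + comment + code
Total LOC = 76 + 106 + 221 = 403
SLOC (source only) = code = 221

Total LOC: 403, SLOC: 221


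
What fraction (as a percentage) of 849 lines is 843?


Coverage = covered / total * 100
Coverage = 843 / 849 * 100
Coverage = 99.29%

99.29%


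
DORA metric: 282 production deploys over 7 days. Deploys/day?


Formula: deployments per day = releases / days
= 282 / 7
= 40.286 deploys/day
(equivalently, 282.0 deploys/week)

40.286 deploys/day


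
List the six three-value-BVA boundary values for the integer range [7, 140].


Range: [7, 140]
Boundaries: just below min, min, min+1, max-1, max, just above max
Values: [6, 7, 8, 139, 140, 141]

[6, 7, 8, 139, 140, 141]


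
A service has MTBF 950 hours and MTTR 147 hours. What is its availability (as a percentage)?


Availability = MTBF / (MTBF + MTTR)
Availability = 950 / (950 + 147)
Availability = 950 / 1097
Availability = 86.5998%

86.5998%


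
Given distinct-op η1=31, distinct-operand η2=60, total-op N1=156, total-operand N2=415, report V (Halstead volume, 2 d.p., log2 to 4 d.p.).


Formula: V = N * log2(η), where N = N1 + N2 and η = η1 + η2
η = 31 + 60 = 91
N = 156 + 415 = 571
log2(91) ≈ 6.5078
V = 571 * 6.5078 = 3715.95

3715.95


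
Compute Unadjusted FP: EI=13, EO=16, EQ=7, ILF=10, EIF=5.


UFP = EI*4 + EO*5 + EQ*4 + ILF*10 + EIF*7
UFP = 13*4 + 16*5 + 7*4 + 10*10 + 5*7
UFP = 52 + 80 + 28 + 100 + 35
UFP = 295

295


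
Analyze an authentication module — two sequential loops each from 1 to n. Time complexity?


Reasoning: sequential dominates: O(n) + O(n) = O(n)
Complexity: O(n)

O(n)


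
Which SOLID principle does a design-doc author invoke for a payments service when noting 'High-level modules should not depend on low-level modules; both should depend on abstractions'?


This describes the Dependency Inversion Principle (DIP)

Dependency Inversion Principle (DIP)


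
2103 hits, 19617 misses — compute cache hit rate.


Formula: hit rate = hits / (hits + misses) * 100
hit rate = 2103 / (2103 + 19617) * 100
hit rate = 2103 / 21720 * 100
hit rate = 9.68%

9.68%


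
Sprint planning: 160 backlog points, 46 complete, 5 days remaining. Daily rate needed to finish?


Formula: Required rate = Remaining points / Days left
Remaining = 160 - 46 = 114 points
Required rate = 114 / 5 = 22.8 points/day

22.8 points/day


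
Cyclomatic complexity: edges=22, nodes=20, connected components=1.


Formula: V(G) = E - N + 2P
V(G) = 22 - 20 + 2*1
V(G) = 2 + 2
V(G) = 4

4


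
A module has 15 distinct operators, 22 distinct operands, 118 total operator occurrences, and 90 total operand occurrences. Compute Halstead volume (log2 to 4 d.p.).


Formula: V = N * log2(η), where N = N1 + N2 and η = η1 + η2
η = 15 + 22 = 37
N = 118 + 90 = 208
log2(37) ≈ 5.2095
V = 208 * 5.2095 = 1083.58

1083.58


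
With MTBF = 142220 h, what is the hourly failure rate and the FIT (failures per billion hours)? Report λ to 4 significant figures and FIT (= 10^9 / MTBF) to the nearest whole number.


Formula: λ = 1 / MTBF; FIT = λ × 1e9 = 1e9 / MTBF
λ = 1 / 142220 ≈ 7.031e-06 failures/hour
FIT = 1e9 / 142220 ≈ 7031 failures per 1e9 hours (nearest whole number)

λ = 7.031e-06 /h, FIT = 7031


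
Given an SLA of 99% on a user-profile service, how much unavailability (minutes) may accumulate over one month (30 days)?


Formula: allowed downtime = period * (100 - SLA) / 100
Period (month (30 days)) = 43200 minutes
Unavailability fraction = (100 - 99.0) / 100
Allowed downtime = 43200 * (100 - 99.0) / 100
Allowed downtime = 432.0 minutes

432.0 minutes


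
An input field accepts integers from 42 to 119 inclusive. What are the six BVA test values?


Range: [42, 119]
Boundaries: just below min, min, min+1, max-1, max, just above max
Values: [41, 42, 43, 118, 119, 120]

[41, 42, 43, 118, 119, 120]


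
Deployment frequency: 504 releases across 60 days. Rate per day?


Formula: deployments per day = releases / days
= 504 / 60
= 8.4 deploys/day
(equivalently, 58.8 deploys/week)

8.4 deploys/day


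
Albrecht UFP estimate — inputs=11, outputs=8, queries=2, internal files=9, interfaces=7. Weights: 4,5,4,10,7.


UFP = EI*4 + EO*5 + EQ*4 + ILF*10 + EIF*7
UFP = 11*4 + 8*5 + 2*4 + 9*10 + 7*7
UFP = 44 + 40 + 8 + 90 + 49
UFP = 231

231


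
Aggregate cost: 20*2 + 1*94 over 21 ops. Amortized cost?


Formula: Amortized cost = Total cost / Operations
Total cost = (20 * 2) + (1 * 94)
Total cost = 40 + 94 = 134
Amortized = 134 / 21 = 6.381

6.381


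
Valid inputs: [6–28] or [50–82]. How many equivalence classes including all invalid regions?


Valid ranges: [6,28] and [50,82]
Class 1: x < 6 — invalid
Class 2: 6 ≤ x ≤ 28 — valid
Class 3: 28 < x < 50 — invalid (gap between ranges)
Class 4: 50 ≤ x ≤ 82 — valid
Class 5: x > 82 — invalid
Total equivalence classes: 5

5 equivalence classes


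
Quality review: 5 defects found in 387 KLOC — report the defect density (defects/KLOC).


Defect density = defects / KLOC
Defect density = 5 / 387
Defect density = 0.013 defects/KLOC

0.013 defects/KLOC


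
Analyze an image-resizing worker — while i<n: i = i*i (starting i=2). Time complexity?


Reasoning: squaring drives double-exponential growth; iterations ~ log log n
Complexity: O(log log n)

O(log log n)


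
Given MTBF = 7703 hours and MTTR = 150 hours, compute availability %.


Availability = MTBF / (MTBF + MTTR)
Availability = 7703 / (7703 + 150)
Availability = 7703 / 7853
Availability = 98.0899%

98.0899%


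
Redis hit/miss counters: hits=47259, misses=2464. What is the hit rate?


Formula: hit rate = hits / (hits + misses) * 100
hit rate = 47259 / (47259 + 2464) * 100
hit rate = 47259 / 49723 * 100
hit rate = 95.04%

95.04%


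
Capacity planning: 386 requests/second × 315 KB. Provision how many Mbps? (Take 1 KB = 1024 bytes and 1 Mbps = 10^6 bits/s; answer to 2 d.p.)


Formula: Mbps = payload_bytes * RPS * 8 / 1e6
Payload per request = 315 KB = 315 * 1024 = 322560 bytes
Total bytes/sec = 322560 * 386 = 124508160
Total bits/sec = 124508160 * 8 = 996065280
Mbps = 996065280 / 1e6 = 996.07

996.07 Mbps


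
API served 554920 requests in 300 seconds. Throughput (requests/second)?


Formula: throughput = requests / seconds
throughput = 554920 / 300
throughput = 1849.73 requests/second

1849.73 requests/second


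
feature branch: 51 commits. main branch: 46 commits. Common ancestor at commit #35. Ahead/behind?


Common ancestor: commit #35
feature commits after divergence: 51 - 35 = 16
main commits after divergence: 46 - 35 = 11
feature is 16 commits ahead of main
main is 11 commits ahead of feature

feature ahead: 16, main ahead: 11


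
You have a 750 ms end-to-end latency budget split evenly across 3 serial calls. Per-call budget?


Formula: per_stage = total_budget / stages
per_stage = 750 / 3
per_stage = 250.0 ms

250.0 ms


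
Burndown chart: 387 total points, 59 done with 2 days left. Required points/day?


Formula: Required rate = Remaining points / Days left
Remaining = 387 - 59 = 328 points
Required rate = 328 / 2 = 164.0 points/day

164.0 points/day


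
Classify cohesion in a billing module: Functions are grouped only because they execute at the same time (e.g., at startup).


Reasoning: Related by timing only
Type: Temporal cohesion

Temporal cohesion


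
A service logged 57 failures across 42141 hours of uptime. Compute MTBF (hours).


Formula: MTBF = Total operating time / Number of failures
MTBF = 42141 / 57
MTBF = 739.32 hours

739.32 hours


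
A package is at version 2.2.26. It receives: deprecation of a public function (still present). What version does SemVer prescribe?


Current: 2.2.26
Change category: 'deprecation of a public function (still present)' → minor bump
SemVer rule: minor bump → increment MINOR, reset PATCH to 0 (MAJOR unchanged)
New: 2.3.0

2.3.0


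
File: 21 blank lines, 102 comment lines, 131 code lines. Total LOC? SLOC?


Total LOC = blank + comment + code
Total LOC = 21 + 102 + 131 = 254
SLOC (source only) = code = 131

Total LOC: 254, SLOC: 131


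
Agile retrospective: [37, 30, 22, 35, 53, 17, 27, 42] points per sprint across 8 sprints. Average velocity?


Formula: Avg velocity = Total points / Number of sprints
Points: [37, 30, 22, 35, 53, 17, 27, 42]
Sum = 37 + 30 + 22 + 35 + 53 + 17 + 27 + 42 = 263
Avg velocity = 263 / 8 = 32.88 points/sprint

32.88 points/sprint


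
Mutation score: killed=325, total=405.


Mutation score = killed / total * 100
Mutation score = 325 / 405 * 100
Mutation score = 80.25%

80.25%


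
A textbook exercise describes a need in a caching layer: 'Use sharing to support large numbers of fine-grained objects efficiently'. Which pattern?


This matches the Flyweight pattern

Flyweight


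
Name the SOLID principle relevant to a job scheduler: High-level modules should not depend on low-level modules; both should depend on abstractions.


This describes the Dependency Inversion Principle (DIP)

Dependency Inversion Principle (DIP)


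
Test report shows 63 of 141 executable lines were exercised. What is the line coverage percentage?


Coverage = covered / total * 100
Coverage = 63 / 141 * 100
Coverage = 44.68%

44.68%


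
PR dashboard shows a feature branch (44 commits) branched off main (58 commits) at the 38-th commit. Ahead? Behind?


Common ancestor: commit #38
feature commits after divergence: 44 - 38 = 6
main commits after divergence: 58 - 38 = 20
feature is 6 commits ahead of main
main is 20 commits ahead of feature

feature ahead: 6, main ahead: 20


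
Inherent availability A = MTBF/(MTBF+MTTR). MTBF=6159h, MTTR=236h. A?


Availability = MTBF / (MTBF + MTTR)
Availability = 6159 / (6159 + 236)
Availability = 6159 / 6395
Availability = 96.3096%

96.3096%


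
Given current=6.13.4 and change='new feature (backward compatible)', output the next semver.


Current: 6.13.4
Change category: 'new feature (backward compatible)' → minor bump
SemVer rule: minor bump → increment MINOR, reset PATCH to 0 (MAJOR unchanged)
New: 6.14.0

6.14.0


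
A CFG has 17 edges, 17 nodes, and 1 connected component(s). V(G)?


Formula: V(G) = E - N + 2P
V(G) = 17 - 17 + 2*1
V(G) = 0 + 2
V(G) = 2

2


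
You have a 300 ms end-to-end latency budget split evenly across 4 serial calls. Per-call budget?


Formula: per_stage = total_budget / stages
per_stage = 300 / 4
per_stage = 75.0 ms

75.0 ms


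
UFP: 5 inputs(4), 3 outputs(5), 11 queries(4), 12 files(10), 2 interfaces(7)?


UFP = EI*4 + EO*5 + EQ*4 + ILF*10 + EIF*7
UFP = 5*4 + 3*5 + 11*4 + 12*10 + 2*7
UFP = 20 + 15 + 44 + 120 + 14
UFP = 213

213


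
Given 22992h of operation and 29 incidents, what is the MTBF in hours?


Formula: MTBF = Total operating time / Number of failures
MTBF = 22992 / 29
MTBF = 792.83 hours

792.83 hours


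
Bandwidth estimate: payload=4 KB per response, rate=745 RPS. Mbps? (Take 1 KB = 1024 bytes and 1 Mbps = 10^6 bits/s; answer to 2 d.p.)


Formula: Mbps = payload_bytes * RPS * 8 / 1e6
Payload per request = 4 KB = 4 * 1024 = 4096 bytes
Total bytes/sec = 4096 * 745 = 3051520
Total bits/sec = 3051520 * 8 = 24412160
Mbps = 24412160 / 1e6 = 24.41

24.41 Mbps


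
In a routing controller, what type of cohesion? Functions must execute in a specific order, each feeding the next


Reasoning: Output of one is input to next
Type: Sequential cohesion

Sequential cohesion


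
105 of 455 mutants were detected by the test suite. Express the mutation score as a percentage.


Mutation score = killed / total * 100
Mutation score = 105 / 455 * 100
Mutation score = 23.08%

23.08%


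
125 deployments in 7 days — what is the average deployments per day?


Formula: deployments per day = releases / days
= 125 / 7
= 17.857 deploys/day
(equivalently, 125.0 deploys/week)

17.857 deploys/day


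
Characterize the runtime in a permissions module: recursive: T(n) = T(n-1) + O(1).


Reasoning: linear recursion with constant work per frame
Complexity: O(n)

O(n)


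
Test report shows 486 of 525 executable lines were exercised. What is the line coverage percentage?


Coverage = covered / total * 100
Coverage = 486 / 525 * 100
Coverage = 92.57%

92.57%


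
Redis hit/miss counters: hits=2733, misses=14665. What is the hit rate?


Formula: hit rate = hits / (hits + misses) * 100
hit rate = 2733 / (2733 + 14665) * 100
hit rate = 2733 / 17398 * 100
hit rate = 15.71%

15.71%


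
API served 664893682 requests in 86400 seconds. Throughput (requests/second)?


Formula: throughput = requests / seconds
throughput = 664893682 / 86400
throughput = 7695.53 requests/second

7695.53 requests/second
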